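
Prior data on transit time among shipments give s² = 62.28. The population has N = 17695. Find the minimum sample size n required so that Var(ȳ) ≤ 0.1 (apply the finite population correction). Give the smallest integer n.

602

Without fpc, n₀ = s²/D = 62.28/0.1 = 622.8000.
With fpc, (1 − n/N)·s²/n ≤ D requires n ≥ n₀/(1 + n₀/N) = 622.8000/(1 + 622.8000/17695) = 601.6250.
Rounding up, n = 602.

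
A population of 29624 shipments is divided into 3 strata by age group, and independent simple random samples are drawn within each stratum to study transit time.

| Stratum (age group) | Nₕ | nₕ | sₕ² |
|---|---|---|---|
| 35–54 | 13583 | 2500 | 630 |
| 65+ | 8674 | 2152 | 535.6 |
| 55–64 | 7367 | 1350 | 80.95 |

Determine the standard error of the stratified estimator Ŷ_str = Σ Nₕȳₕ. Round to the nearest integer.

7394

Var(Ŷ_str) = Σₕ Nₕ²(1 − fₕ)sₕ²/nₕ.
35–54: 13583²·(1 − 2500/13583)·630/2500 = 3.7936178 × 10^7.
65+: 8674²·(1 − 2152/8674)·535.6/2152 = 1.4079866 × 10^7.
55–64: 7367²·(1 − 1350/7367)·80.95/1350 = 2.6579926 × 10^6.
Sum = 5.4674037 × 10^7.
SE = √(5.4674037 × 10^7) = 7394.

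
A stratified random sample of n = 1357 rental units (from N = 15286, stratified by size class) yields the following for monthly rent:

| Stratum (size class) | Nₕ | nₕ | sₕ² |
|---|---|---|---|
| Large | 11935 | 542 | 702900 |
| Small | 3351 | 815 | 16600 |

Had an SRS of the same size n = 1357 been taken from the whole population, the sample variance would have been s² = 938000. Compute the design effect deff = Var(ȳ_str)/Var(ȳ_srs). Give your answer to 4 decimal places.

Var(ȳ_str) = Σ Wₕ²(1−fₕ)sₕ²/nₕ with Wₕ = Nₕ/15286:
  Large: (11935/15286)²·(1−542/11935)·702900/542 = 754.68734
  Small: (3351/15286)²·(1−815/3351)·16600/815 = 0.74077522
  → Var(ȳ_str) = 755.42812.
Var(ȳ_srs) = (1 − 1357/15286)·938000/1357 = 629.86732.
deff = 755.42812 / 629.86732 = 1.1993.

1.1993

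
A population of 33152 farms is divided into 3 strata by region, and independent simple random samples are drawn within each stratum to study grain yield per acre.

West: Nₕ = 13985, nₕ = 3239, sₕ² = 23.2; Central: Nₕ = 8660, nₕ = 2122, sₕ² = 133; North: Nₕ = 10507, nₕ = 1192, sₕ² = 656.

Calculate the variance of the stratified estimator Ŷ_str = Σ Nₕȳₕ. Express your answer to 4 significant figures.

Var(Ŷ_str) = Σₕ Nₕ²(1 − fₕ)sₕ²/nₕ.
West: 13985²·(1 − 3239/13985)·23.2/3239 = 1.0764314 × 10^6.
Central: 8660²·(1 − 2122/8660)·133/2122 = 3.5486982 × 10^6.
North: 10507²·(1 − 1192/10507)·656/1192 = 5.3862831 × 10^7.
Sum = 5.8487961 × 10^7.

5.849 × 10^7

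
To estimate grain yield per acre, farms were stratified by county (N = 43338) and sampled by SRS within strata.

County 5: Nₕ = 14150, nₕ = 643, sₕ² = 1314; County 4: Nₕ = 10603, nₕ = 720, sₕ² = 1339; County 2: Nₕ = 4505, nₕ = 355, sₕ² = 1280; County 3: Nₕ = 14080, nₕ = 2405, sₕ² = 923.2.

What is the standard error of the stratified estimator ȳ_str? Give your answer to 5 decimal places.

Var(ȳ_str) = Σₕ Wₕ²(1 − fₕ)sₕ²/nₕ with Wₕ = Nₕ/N, N = 43338.
County 5: Wₕ = 0.32650330; term = 0.32650330²·(1 − 0.04544170)·1314/643 = 0.20795147.
County 4: Wₕ = 0.24465827; term = 0.24465827²·(1 − 0.06790531)·1339/720 = 0.10375951.
County 2: Wₕ = 0.10395034; term = 0.10395034²·(1 − 0.07880133)·1280/355 = 0.035891101.
County 3: Wₕ = 0.32488809; term = 0.32488809²·(1 − 0.17080966)·923.2/2405 = 0.033597157.
Sum = 0.38119924.
SE = √(0.38119924) = 0.61741.

0.61741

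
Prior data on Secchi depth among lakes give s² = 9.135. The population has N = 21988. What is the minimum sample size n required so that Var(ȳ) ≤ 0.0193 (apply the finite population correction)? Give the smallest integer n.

464

Without fpc, n₀ = s²/D = 9.135/0.0193 = 473.3161.
With fpc, (1 − n/N)·s²/n ≤ D requires n ≥ n₀/(1 + n₀/N) = 473.3161/(1 + 473.3161/21988) = 463.3421.
Rounding up, n = 464.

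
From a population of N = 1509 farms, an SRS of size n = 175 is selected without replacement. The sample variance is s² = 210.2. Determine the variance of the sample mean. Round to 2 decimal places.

1.06

Under SRS without replacement, Var(ȳ) = (1 − f)·s²/n with f = n/N = 175/1509 = 0.11597084.
Var(ȳ) = (1 − 0.11597084)·210.2/175 = 0.88402916·1.2011429 = 1.0618453.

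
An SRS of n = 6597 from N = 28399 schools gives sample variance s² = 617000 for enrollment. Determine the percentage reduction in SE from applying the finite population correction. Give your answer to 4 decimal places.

12.3813

f = n/N = 6597/28399 = 0.23229691.
SE_no-fpc = √(s²/n) = 9.6709545; SE_fpc = √((1−f)s²/n) = 8.4735615.
Ratio = √(1−f) = 0.87618667. Reduction = 100·(1 − 0.87618667) = 12.3813%.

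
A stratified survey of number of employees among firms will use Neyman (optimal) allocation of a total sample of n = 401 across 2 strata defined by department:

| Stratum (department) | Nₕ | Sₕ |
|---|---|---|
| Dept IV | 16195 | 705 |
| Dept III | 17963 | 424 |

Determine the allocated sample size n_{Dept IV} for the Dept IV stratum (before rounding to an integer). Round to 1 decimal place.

240.5

Neyman allocation: nₕ = n·NₕSₕ / Σⱼ NⱼSⱼ.
Σ NⱼSⱼ = 16195·705 + 17963·424 = 1.9033787 × 10^7.
n_{Dept IV} = 401·16195·705 / (1.9033787 × 10^7) = 240.5.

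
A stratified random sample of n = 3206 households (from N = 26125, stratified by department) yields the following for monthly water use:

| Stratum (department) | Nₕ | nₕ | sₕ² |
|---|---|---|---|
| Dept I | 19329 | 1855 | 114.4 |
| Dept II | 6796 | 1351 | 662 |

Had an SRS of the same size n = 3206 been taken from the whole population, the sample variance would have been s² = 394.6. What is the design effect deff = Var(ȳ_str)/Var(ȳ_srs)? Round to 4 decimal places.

Var(ȳ_str) = Σ Wₕ²(1−fₕ)sₕ²/nₕ with Wₕ = Nₕ/26125:
  Dept I: (19329/26125)²·(1−1855/19329)·114.4/1855 = 0.030519065
  Dept II: (6796/26125)²·(1−1351/6796)·662/1351 = 0.026566925
  → Var(ȳ_str) = 0.05708599.
Var(ȳ_srs) = (1 − 3206/26125)·394.6/3206 = 0.10797742.
deff = 0.05708599 / 0.10797742 = 0.5287.

0.5287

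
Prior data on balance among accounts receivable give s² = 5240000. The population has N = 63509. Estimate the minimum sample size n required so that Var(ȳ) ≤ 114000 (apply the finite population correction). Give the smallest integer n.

Without fpc, n₀ = s²/D = 5240000/114000 = 45.9649.
With fpc, (1 − n/N)·s²/n ≤ D requires n ≥ n₀/(1 + n₀/N) = 45.9649/(1 + 45.9649/63509) = 45.9317.
Rounding up, n = 46.

46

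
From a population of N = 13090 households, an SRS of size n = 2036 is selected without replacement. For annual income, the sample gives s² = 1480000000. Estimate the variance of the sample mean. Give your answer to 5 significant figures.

Under SRS without replacement, Var(ȳ) = (1 − f)·s²/n with f = n/N = 2036/13090 = 0.15553858.
Var(ȳ) = (1 − 0.15553858)·1480000000/2036 = 0.84446142·726915.52 = 613852.11.

613850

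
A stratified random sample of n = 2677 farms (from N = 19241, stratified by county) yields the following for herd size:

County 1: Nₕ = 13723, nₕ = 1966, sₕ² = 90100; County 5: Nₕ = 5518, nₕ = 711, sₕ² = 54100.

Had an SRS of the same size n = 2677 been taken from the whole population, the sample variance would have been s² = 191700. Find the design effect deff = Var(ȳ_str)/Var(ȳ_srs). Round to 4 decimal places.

Var(ȳ_str) = Σ Wₕ²(1−fₕ)sₕ²/nₕ with Wₕ = Nₕ/19241:
  County 1: (13723/19241)²·(1−1966/13723)·90100/1966 = 19.972461
  County 5: (5518/19241)²·(1−711/5518)·54100/711 = 5.451653
  → Var(ȳ_str) = 25.424114.
Var(ȳ_srs) = (1 − 2677/19241)·191700/2677 = 61.646912.
deff = 25.424114 / 61.646912 = 0.4124.

0.4124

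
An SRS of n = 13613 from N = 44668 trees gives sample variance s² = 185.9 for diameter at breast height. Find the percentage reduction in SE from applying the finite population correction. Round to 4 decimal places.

f = n/N = 13613/44668 = 0.30475956.
SE_no-fpc = √(s²/n) = 0.11685916; SE_fpc = √((1−f)s²/n) = 0.097438432.
Ratio = √(1−f) = 0.83381079. Reduction = 100·(1 − 0.83381079) = 16.6189%.

16.6189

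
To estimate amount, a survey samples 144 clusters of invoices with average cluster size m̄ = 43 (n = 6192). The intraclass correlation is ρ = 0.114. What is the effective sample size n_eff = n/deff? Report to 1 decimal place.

1069.8

deff = 1 + (43 − 1)·0.114 = 1 + 4.788 = 5.788.
n_eff = 6192 / 5.788 = 1069.8.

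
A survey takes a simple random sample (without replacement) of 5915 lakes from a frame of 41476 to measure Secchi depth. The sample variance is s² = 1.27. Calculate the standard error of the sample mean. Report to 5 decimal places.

0.01357

Under SRS without replacement, Var(ȳ) = (1 − f)·s²/n with f = n/N = 5915/41476 = 0.14261260.
Var(ȳ) = (1 − 0.14261260)·1.27/5915 = 0.85738740·2.1470837 × 10^-4 = 1.8408825 × 10^-4.
SE(ȳ) = √(1.8408825 × 10^-4) = 0.01357.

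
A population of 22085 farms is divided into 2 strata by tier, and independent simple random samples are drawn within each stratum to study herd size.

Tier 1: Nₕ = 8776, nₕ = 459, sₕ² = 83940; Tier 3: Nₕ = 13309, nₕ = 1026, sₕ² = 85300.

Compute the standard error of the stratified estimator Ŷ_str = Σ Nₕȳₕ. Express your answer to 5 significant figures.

Var(Ŷ_str) = Σₕ Nₕ²(1 − fₕ)sₕ²/nₕ.
Tier 1: 8776²·(1 − 459/8776)·83940/459 = 1.3348104 × 10^10.
Tier 3: 13309²·(1 − 1026/13309)·85300/1026 = 1.3591004 × 10^10.
Sum = 2.6939108 × 10^10.
SE = √(2.6939108 × 10^10) = 164130.

164130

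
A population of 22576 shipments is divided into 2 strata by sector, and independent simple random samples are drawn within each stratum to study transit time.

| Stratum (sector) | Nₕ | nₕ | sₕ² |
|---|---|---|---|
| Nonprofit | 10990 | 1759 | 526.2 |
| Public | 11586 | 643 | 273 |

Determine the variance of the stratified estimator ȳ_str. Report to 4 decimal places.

Var(ȳ_str) = Σₕ Wₕ²(1 − fₕ)sₕ²/nₕ with Wₕ = Nₕ/N, N = 22576.
Nonprofit: Wₕ = 0.48680014; term = 0.48680014²·(1 − 0.16005460)·526.2/1759 = 0.059543924.
Public: Wₕ = 0.51319986; term = 0.51319986²·(1 − 0.05549801)·273/643 = 0.10561549.
Sum = 0.16515941.

0.1652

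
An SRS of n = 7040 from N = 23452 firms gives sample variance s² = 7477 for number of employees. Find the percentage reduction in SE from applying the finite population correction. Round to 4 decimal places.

f = n/N = 7040/23452 = 0.30018762.
SE_no-fpc = √(s²/n) = 1.0305697; SE_fpc = √((1−f)s²/n) = 0.8621209.
Ratio = √(1−f) = 0.83654790. Reduction = 100·(1 − 0.83654790) = 16.3452%.

16.3452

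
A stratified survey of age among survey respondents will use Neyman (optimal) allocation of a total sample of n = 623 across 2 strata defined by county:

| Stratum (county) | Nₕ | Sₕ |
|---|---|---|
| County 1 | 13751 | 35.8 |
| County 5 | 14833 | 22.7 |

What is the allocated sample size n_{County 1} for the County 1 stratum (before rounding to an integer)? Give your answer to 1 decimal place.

370.0

Neyman allocation: nₕ = n·NₕSₕ / Σⱼ NⱼSⱼ.
Σ NⱼSⱼ = 13751·35.8 + 14833·22.7 = 828994.9.
n_{County 1} = 623·13751·35.8 / 828994.9 = 370.0.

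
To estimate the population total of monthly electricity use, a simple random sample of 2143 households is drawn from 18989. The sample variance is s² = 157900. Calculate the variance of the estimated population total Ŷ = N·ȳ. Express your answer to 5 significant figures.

Var(Ŷ) = N²·Var(ȳ) = N²·(1 − n/N)·s²/n.
f = 2143/18989 = 0.11285481; Var(ȳ) = 0.88714519·157900/2143 = 65.366414.
Var(Ŷ) = 18989² · 65.366414 = 2.356996 × 10^10.

2.3570 × 10^10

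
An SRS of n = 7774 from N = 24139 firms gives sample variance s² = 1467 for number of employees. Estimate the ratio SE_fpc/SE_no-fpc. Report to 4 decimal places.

0.8234

f = n/N = 7774/24139 = 0.32205145.
SE_no-fpc = √(s²/n) = 0.43440297; SE_fpc = √((1−f)s²/n) = 0.35767712.
Ratio = √(1−f) = 0.82337631.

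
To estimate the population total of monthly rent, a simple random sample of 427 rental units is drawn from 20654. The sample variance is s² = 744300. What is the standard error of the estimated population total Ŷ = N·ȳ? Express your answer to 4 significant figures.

Var(Ŷ) = N²·Var(ȳ) = N²·(1 − n/N)·s²/n.
f = 427/20654 = 0.02067396; Var(ȳ) = 0.97932604·744300/427 = 1707.0547.
Var(Ŷ) = 20654² · 1707.0547 = 7.2820857 × 10^11.
SE(Ŷ) = √(7.2820857 × 10^11) = 853400.

853400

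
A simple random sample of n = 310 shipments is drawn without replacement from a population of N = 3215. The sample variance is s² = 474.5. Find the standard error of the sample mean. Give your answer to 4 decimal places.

Under SRS without replacement, Var(ȳ) = (1 − f)·s²/n with f = n/N = 310/3215 = 0.09642302.
Var(ȳ) = (1 − 0.09642302)·474.5/310 = 0.90357698·1.5306452 = 1.3830557.
SE(ȳ) = √(1.3830557) = 1.1760.

1.1760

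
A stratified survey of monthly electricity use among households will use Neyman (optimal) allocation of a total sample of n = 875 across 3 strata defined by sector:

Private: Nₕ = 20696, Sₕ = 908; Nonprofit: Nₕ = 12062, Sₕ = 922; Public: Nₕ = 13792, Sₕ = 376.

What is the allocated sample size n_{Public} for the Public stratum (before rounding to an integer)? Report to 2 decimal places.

129.28

Neyman allocation: nₕ = n·NₕSₕ / Σⱼ NⱼSⱼ.
Σ NⱼSⱼ = 20696·908 + 12062·922 + 13792·376 = 3.5098924 × 10^7.
n_{Public} = 875·13792·376 / (3.5098924 × 10^7) = 129.28.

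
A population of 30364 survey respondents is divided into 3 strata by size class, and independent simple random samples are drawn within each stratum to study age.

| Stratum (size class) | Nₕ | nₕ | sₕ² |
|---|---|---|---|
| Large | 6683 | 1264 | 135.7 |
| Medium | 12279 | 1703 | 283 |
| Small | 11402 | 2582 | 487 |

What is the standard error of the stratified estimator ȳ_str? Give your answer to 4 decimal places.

Var(ȳ_str) = Σₕ Wₕ²(1 − fₕ)sₕ²/nₕ with Wₕ = Nₕ/N, N = 30364.
Large: Wₕ = 0.22009617; term = 0.22009617²·(1 − 0.18913662)·135.7/1264 = 0.0042170177.
Medium: Wₕ = 0.40439336; term = 0.40439336²·(1 − 0.13869208)·283/1703 = 0.023406596.
Small: Wₕ = 0.37551047; term = 0.37551047²·(1 − 0.22645150)·487/2582 = 0.02057332.
Sum = 0.048196934.
SE = √(0.048196934) = 0.2195.

0.2195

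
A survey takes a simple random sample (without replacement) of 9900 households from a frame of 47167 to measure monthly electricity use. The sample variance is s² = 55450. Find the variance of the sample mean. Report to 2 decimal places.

Under SRS without replacement, Var(ȳ) = (1 − f)·s²/n with f = n/N = 9900/47167 = 0.20989251.
Var(ȳ) = (1 − 0.20989251)·55450/9900 = 0.79010749·5.6010101 = 4.4254.

4.43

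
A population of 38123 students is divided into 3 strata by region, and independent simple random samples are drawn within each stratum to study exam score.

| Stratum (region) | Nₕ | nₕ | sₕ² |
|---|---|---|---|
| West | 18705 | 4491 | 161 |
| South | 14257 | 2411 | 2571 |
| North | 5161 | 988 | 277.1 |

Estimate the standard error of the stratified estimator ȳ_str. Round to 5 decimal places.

Var(ȳ_str) = Σₕ Wₕ²(1 − fₕ)sₕ²/nₕ with Wₕ = Nₕ/N, N = 38123.
West: Wₕ = 0.49064869; term = 0.49064869²·(1 − 0.24009623)·161/4491 = 0.0065581705.
South: Wₕ = 0.37397372; term = 0.37397372²·(1 − 0.16910991)·2571/2411 = 0.12391692.
North: Wₕ = 0.13537759; term = 0.13537759²·(1 − 0.19143577)·277.1/988 = 0.0041561163.
Sum = 0.13463121.
SE = √(0.13463121) = 0.36692.

0.36692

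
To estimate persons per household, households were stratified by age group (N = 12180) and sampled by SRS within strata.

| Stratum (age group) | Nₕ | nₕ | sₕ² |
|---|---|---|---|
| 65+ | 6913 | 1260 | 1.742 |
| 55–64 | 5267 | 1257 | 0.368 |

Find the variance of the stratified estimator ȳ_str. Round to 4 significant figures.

4.059 × 10^-4

Var(ȳ_str) = Σₕ Wₕ²(1 − fₕ)sₕ²/nₕ with Wₕ = Nₕ/N, N = 12180.
65+: Wₕ = 0.56756979; term = 0.56756979²·(1 − 0.18226530)·1.742/1260 = 3.6419047 × 10^-4.
55–64: Wₕ = 0.43243021; term = 0.43243021²·(1 − 0.23865578)·0.368/1257 = 4.1679803 × 10^-5.
Sum = 4.0587027 × 10^-4.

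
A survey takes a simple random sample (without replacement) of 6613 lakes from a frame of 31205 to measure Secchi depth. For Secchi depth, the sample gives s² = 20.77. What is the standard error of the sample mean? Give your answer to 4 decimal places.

Under SRS without replacement, Var(ȳ) = (1 − f)·s²/n with f = n/N = 6613/31205 = 0.21192117.
Var(ȳ) = (1 − 0.21192117)·20.77/6613 = 0.78807883·0.0031407833 = 0.0024751848.
SE(ȳ) = √(0.0024751848) = 0.0498.

0.0498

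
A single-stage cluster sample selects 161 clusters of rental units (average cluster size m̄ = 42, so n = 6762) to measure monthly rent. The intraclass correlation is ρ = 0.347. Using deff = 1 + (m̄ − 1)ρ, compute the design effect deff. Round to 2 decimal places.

15.23

deff = 1 + (42 − 1)·0.347 = 1 + 14.227 = 15.227.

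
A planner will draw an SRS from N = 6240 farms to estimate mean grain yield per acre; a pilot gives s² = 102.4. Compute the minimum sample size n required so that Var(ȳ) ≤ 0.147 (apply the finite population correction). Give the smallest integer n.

627

Without fpc, n₀ = s²/D = 102.4/0.147 = 696.5986.
With fpc, (1 − n/N)·s²/n ≤ D requires n ≥ n₀/(1 + n₀/N) = 696.5986/(1 + 696.5986/6240) = 626.6436.
Rounding up, n = 627.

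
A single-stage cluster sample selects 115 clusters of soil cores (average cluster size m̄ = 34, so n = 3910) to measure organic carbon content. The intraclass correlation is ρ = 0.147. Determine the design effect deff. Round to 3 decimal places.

deff = 1 + (34 − 1)·0.147 = 1 + 4.851 = 5.851.

5.851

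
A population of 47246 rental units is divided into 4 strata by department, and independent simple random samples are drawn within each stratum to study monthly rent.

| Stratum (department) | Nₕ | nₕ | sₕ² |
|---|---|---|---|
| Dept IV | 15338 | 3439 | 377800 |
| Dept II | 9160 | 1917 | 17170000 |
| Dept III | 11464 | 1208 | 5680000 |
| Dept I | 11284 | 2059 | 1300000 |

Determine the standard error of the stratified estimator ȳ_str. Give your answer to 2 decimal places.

Var(ȳ_str) = Σₕ Wₕ²(1 − fₕ)sₕ²/nₕ with Wₕ = Nₕ/N, N = 47246.
Dept IV: Wₕ = 0.32464124; term = 0.32464124²·(1 − 0.22421437)·377800/3439 = 8.9821207.
Dept II: Wₕ = 0.19387885; term = 0.19387885²·(1 − 0.20927948)·17170000/1917 = 266.21471.
Dept III: Wₕ = 0.24264488; term = 0.24264488²·(1 − 0.10537334)·5680000/1208 = 247.66549.
Dept I: Wₕ = 0.23883503; term = 0.23883503²·(1 − 0.18247076)·1300000/2059 = 29.443292.
Sum = 552.30561.
SE = √(552.30561) = 23.50.

23.50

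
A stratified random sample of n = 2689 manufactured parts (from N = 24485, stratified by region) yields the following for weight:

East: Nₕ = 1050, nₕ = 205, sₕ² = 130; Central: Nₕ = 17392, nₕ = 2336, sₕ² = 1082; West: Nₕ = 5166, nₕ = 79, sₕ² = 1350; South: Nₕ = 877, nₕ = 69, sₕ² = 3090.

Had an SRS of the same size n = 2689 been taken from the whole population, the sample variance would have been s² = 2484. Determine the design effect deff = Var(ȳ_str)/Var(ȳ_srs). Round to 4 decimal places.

Var(ȳ_str) = Σ Wₕ²(1−fₕ)sₕ²/nₕ with Wₕ = Nₕ/24485:
  East: (1050/24485)²·(1−205/1050)·130/205 = 9.3850217 × 10^-4
  Central: (17392/24485)²·(1−2336/17392)·1082/2336 = 0.20230813
  West: (5166/24485)²·(1−79/5166)·1350/79 = 0.74907034
  South: (877/24485)²·(1−69/877)·3090/69 = 0.052932222
  → Var(ȳ_str) = 1.0052492.
Var(ȳ_srs) = (1 − 2689/24485)·2484/2689 = 0.82231361.
deff = 1.0052492 / 0.82231361 = 1.2225.

1.2225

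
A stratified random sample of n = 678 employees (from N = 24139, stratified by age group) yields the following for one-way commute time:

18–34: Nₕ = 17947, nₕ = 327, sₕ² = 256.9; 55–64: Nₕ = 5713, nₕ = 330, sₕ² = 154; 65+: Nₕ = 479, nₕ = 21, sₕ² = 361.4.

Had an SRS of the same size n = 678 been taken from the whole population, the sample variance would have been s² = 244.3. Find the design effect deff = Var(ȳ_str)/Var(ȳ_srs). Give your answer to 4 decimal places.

Var(ȳ_str) = Σ Wₕ²(1−fₕ)sₕ²/nₕ with Wₕ = Nₕ/24139:
  18–34: (17947/24139)²·(1−327/17947)·256.9/327 = 0.42635913
  55–64: (5713/24139)²·(1−330/5713)·154/330 = 0.02462957
  65+: (479/24139)²·(1−21/479)·361.4/21 = 0.0064793478
  → Var(ȳ_str) = 0.45746805.
Var(ȳ_srs) = (1 − 678/24139)·244.3/678 = 0.35020393.
deff = 0.45746805 / 0.35020393 = 1.3063.

1.3063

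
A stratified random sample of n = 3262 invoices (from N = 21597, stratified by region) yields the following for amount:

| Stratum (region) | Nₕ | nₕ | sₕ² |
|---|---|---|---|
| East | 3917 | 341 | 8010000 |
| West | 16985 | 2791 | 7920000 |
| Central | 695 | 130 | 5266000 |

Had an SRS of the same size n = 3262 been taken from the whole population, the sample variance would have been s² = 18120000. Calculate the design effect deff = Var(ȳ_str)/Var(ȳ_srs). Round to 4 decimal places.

0.4678

Var(ȳ_str) = Σ Wₕ²(1−fₕ)sₕ²/nₕ with Wₕ = Nₕ/21597:
  East: (3917/21597)²·(1−341/3917)·8010000/341 = 705.41122
  West: (16985/21597)²·(1−2791/16985)·7920000/2791 = 1466.7255
  Central: (695/21597)²·(1−130/695)·5266000/130 = 34.102318
  → Var(ȳ_str) = 2206.239.
Var(ȳ_srs) = (1 − 3262/21597)·18120000/3262 = 4715.8689.
deff = 2206.239 / 4715.8689 = 0.4678.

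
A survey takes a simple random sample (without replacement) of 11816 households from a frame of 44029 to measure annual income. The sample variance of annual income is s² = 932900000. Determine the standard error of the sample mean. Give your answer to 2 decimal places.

Under SRS without replacement, Var(ȳ) = (1 − f)·s²/n with f = n/N = 11816/44029 = 0.26836858.
Var(ȳ) = (1 − 0.26836858)·932900000/11816 = 0.73163142·78952.268 = 57763.96.
SE(ȳ) = √(57763.96) = 240.34.

240.34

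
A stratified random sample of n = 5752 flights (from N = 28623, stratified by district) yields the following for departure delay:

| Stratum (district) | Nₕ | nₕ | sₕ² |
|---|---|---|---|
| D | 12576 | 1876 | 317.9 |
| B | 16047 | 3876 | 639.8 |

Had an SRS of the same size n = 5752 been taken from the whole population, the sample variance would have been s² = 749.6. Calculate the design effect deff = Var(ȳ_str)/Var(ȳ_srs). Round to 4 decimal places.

Var(ȳ_str) = Σ Wₕ²(1−fₕ)sₕ²/nₕ with Wₕ = Nₕ/28623:
  D: (12576/28623)²·(1−1876/12576)·317.9/1876 = 0.027832595
  B: (16047/28623)²·(1−3876/16047)·639.8/3876 = 0.039350502
  → Var(ȳ_str) = 0.067183097.
Var(ȳ_srs) = (1 − 5752/28623)·749.6/5752 = 0.10413116.
deff = 0.067183097 / 0.10413116 = 0.6452.

0.6452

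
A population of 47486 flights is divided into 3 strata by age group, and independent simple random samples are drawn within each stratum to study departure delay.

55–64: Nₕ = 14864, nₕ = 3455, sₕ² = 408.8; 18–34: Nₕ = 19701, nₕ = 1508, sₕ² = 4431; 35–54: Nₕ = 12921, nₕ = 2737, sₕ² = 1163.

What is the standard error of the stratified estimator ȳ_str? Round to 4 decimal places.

Var(ȳ_str) = Σₕ Wₕ²(1 − fₕ)sₕ²/nₕ with Wₕ = Nₕ/N, N = 47486.
55–64: Wₕ = 0.31301857; term = 0.31301857²·(1 − 0.23244080)·408.8/3455 = 0.0088984617.
18–34: Wₕ = 0.41488018; term = 0.41488018²·(1 − 0.07654434)·4431/1508 = 0.46704833.
35–54: Wₕ = 0.27210125; term = 0.27210125²·(1 − 0.21182571)·1163/2737 = 0.024796379.
Sum = 0.50074317.
SE = √(0.50074317) = 0.7076.

0.7076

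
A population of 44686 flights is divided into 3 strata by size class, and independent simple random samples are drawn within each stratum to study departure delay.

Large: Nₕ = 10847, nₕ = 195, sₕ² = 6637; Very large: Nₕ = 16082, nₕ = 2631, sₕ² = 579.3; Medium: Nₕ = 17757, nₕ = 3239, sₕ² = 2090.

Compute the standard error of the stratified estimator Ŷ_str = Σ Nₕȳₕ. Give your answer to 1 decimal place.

Var(Ŷ_str) = Σₕ Nₕ²(1 − fₕ)sₕ²/nₕ.
Large: 10847²·(1 − 195/10847)·6637/195 = 3.932584 × 10^9.
Very large: 16082²·(1 − 2631/16082)·579.3/2631 = 4.7629641 × 10^7.
Medium: 17757²·(1 − 3239/17757)·2090/3239 = 1.6634576 × 10^8.
Sum = 4.1465594 × 10^9.
SE = √(4.1465594 × 10^9) = 64393.8.

64393.8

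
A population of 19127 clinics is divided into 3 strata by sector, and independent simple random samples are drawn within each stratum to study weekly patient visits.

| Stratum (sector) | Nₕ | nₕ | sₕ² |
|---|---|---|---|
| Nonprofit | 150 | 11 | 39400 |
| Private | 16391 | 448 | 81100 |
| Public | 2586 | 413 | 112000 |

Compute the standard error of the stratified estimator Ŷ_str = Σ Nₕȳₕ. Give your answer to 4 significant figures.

Var(Ŷ_str) = Σₕ Nₕ²(1 − fₕ)sₕ²/nₕ.
Nonprofit: 150²·(1 − 11/150)·39400/11 = 7.4680909 × 10^7.
Private: 16391²·(1 − 448/16391)·81100/448 = 4.730623 × 10^10.
Public: 2586²·(1 − 413/2586)·112000/413 = 1.5238991 × 10^9.
Sum = 4.890481 × 10^10.
SE = √(4.890481 × 10^10) = 221100.

221100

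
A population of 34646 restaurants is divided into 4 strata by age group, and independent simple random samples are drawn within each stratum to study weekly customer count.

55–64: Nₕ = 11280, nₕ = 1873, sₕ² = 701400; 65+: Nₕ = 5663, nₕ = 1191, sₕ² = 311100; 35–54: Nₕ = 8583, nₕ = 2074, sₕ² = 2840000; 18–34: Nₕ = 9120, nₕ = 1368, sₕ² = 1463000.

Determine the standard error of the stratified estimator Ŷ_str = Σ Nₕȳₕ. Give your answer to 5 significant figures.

445490

Var(Ŷ_str) = Σₕ Nₕ²(1 − fₕ)sₕ²/nₕ.
55–64: 11280²·(1 − 1873/11280)·701400/1873 = 3.9736373 × 10^10.
65+: 5663²·(1 − 1191/5663)·311100/1191 = 6.6151029 × 10^9.
35–54: 8583²·(1 − 2074/8583)·2840000/2074 = 7.6500271 × 10^10.
18–34: 9120²·(1 − 1368/9120)·1463000/1368 = 7.560784 × 10^10.
Sum = 1.9845959 × 10^11.
SE = √(1.9845959 × 10^11) = 445490.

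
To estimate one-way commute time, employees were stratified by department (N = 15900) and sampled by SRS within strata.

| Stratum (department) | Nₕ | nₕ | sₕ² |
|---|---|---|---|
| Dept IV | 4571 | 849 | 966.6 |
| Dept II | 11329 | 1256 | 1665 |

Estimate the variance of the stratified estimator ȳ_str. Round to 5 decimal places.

0.67500

Var(ȳ_str) = Σₕ Wₕ²(1 − fₕ)sₕ²/nₕ with Wₕ = Nₕ/N, N = 15900.
Dept IV: Wₕ = 0.28748428; term = 0.28748428²·(1 − 0.18573616)·966.6/849 = 0.076618288.
Dept II: Wₕ = 0.71251572; term = 0.71251572²·(1 − 0.11086592)·1665/1256 = 0.59838509.
Sum = 0.67500338.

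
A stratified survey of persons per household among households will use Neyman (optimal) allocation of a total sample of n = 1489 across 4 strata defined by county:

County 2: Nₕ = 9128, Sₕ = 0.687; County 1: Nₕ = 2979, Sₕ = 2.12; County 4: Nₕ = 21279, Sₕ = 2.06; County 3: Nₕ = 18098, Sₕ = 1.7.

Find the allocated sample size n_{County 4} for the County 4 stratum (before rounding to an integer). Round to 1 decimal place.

748.6

Neyman allocation: nₕ = n·NₕSₕ / Σⱼ NⱼSⱼ.
Σ NⱼSⱼ = 9128·0.687 + 2979·2.12 + 21279·2.06 + 18098·1.7 = 87187.756.
n_{County 4} = 1489·21279·2.06 / 87187.756 = 748.6.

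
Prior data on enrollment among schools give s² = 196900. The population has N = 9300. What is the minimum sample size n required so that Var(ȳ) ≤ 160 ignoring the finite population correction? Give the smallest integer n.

Without fpc, n₀ = s²/D = 196900/160 = 1230.6250.
Rounding up, n = 1231.

1231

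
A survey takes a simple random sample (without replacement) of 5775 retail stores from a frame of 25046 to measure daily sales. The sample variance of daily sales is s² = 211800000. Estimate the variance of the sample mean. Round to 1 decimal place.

Under SRS without replacement, Var(ȳ) = (1 − f)·s²/n with f = n/N = 5775/25046 = 0.23057574.
Var(ȳ) = (1 − 0.23057574)·211800000/5775 = 0.76942426·36675.325 = 28218.885.

28218.9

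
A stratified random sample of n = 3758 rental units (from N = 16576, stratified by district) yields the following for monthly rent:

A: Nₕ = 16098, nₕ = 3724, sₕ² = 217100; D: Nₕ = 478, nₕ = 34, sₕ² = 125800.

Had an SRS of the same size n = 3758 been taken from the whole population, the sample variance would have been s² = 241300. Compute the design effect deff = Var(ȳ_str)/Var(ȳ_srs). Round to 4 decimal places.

0.9088

Var(ȳ_str) = Σ Wₕ²(1−fₕ)sₕ²/nₕ with Wₕ = Nₕ/16576:
  A: (16098/16576)²·(1−3724/16098)·217100/3724 = 42.264206
  D: (478/16576)²·(1−34/478)·125800/34 = 2.8579401
  → Var(ȳ_str) = 45.122146.
Var(ȳ_srs) = (1 − 3758/16576)·241300/3758 = 49.652495.
deff = 45.122146 / 49.652495 = 0.9088.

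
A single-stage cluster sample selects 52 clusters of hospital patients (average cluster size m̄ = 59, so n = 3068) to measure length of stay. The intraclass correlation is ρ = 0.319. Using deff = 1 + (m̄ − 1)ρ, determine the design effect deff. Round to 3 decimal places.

19.502

deff = 1 + (59 − 1)·0.319 = 1 + 18.502 = 19.502.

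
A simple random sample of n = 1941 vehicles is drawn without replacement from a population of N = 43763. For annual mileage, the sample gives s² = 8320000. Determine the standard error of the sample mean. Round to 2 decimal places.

64.00

Under SRS without replacement, Var(ȳ) = (1 − f)·s²/n with f = n/N = 1941/43763 = 0.04435254.
Var(ȳ) = (1 − 0.04435254)·8320000/1941 = 0.95564746·4286.4503 = 4096.3353.
SE(ȳ) = √(4096.3353) = 64.00.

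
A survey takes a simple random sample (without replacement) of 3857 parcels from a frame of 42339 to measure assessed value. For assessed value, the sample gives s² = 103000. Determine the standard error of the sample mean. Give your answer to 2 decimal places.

Under SRS without replacement, Var(ȳ) = (1 − f)·s²/n with f = n/N = 3857/42339 = 0.09109804.
Var(ȳ) = (1 − 0.09109804)·103000/3857 = 0.90890196·26.704693 = 24.271948.
SE(ȳ) = √(24.271948) = 4.93.

4.93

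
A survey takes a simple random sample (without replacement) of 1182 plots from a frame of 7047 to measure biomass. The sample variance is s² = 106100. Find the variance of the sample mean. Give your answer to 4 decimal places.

Under SRS without replacement, Var(ȳ) = (1 − f)·s²/n with f = n/N = 1182/7047 = 0.16773095.
Var(ȳ) = (1 − 0.16773095)·106100/1182 = 0.83226905·89.763113 = 74.707061.

74.7071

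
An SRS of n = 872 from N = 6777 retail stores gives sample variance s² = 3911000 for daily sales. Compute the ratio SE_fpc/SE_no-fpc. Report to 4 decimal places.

0.9335

f = n/N = 872/6777 = 0.12867050.
SE_no-fpc = √(s²/n) = 66.970828; SE_fpc = √((1−f)s²/n) = 62.51394.
Ratio = √(1−f) = 0.93345032.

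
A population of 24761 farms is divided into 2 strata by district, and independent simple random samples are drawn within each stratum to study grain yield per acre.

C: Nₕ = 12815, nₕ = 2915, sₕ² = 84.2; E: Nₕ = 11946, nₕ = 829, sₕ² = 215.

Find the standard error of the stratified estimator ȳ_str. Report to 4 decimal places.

Var(ȳ_str) = Σₕ Wₕ²(1 − fₕ)sₕ²/nₕ with Wₕ = Nₕ/N, N = 24761.
C: Wₕ = 0.51754776; term = 0.51754776²·(1 − 0.22746781)·84.2/2915 = 0.0059771063.
E: Wₕ = 0.48245224; term = 0.48245224²·(1 − 0.06939561)·215/829 = 0.056176889.
Sum = 0.062153995.
SE = √(0.062153995) = 0.2493.

0.2493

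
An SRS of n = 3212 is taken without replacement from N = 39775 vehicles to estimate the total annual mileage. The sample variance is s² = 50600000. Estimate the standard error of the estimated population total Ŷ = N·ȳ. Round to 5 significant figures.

Var(Ŷ) = N²·Var(ȳ) = N²·(1 − n/N)·s²/n.
f = 3212/39775 = 0.08075424; Var(ȳ) = 0.91924576·50600000/3212 = 14481.269.
Var(Ŷ) = 39775² · 14481.269 = 2.2910101 × 10^13.
SE(Ŷ) = √(2.2910101 × 10^13) = 4.7864 × 10^6.

4.7864 × 10^6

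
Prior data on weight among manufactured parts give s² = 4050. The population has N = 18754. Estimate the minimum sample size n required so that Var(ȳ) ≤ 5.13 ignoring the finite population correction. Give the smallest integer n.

790

Without fpc, n₀ = s²/D = 4050/5.13 = 789.4737.
Rounding up, n = 790.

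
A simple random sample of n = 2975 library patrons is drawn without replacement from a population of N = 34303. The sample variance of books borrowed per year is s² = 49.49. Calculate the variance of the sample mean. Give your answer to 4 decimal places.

Under SRS without replacement, Var(ȳ) = (1 − f)·s²/n with f = n/N = 2975/34303 = 0.08672711.
Var(ȳ) = (1 − 0.08672711)·49.49/2975 = 0.91327289·0.016635294 = 0.015192563.

0.0152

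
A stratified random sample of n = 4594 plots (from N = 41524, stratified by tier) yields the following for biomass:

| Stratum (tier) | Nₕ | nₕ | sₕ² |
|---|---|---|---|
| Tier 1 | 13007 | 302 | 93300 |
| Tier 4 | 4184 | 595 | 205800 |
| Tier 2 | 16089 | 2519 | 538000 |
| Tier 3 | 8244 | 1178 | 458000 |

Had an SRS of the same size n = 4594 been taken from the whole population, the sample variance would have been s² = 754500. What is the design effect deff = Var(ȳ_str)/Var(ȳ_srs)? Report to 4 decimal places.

0.4984

Var(ȳ_str) = Σ Wₕ²(1−fₕ)sₕ²/nₕ with Wₕ = Nₕ/41524:
  Tier 1: (13007/41524)²·(1−302/13007)·93300/302 = 29.6093
  Tier 4: (4184/41524)²·(1−595/4184)·205800/595 = 3.0122789
  Tier 2: (16089/41524)²·(1−2519/16089)·538000/2519 = 27.043609
  Tier 3: (8244/41524)²·(1−1178/8244)·458000/1178 = 13.135102
  → Var(ȳ_str) = 72.80029.
Var(ȳ_srs) = (1 − 4594/41524)·754500/4594 = 146.06575.
deff = 72.80029 / 146.06575 = 0.4984.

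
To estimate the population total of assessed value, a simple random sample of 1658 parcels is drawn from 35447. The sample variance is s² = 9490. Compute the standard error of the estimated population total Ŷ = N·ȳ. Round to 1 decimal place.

Var(Ŷ) = N²·Var(ȳ) = N²·(1 − n/N)·s²/n.
f = 1658/35447 = 0.04677406; Var(ȳ) = 0.95322594·9490/1658 = 5.4560399.
Var(Ŷ) = 35447² · 5.4560399 = 6.8554585 × 10^9.
SE(Ŷ) = √(6.8554585 × 10^9) = 82797.7.

82797.7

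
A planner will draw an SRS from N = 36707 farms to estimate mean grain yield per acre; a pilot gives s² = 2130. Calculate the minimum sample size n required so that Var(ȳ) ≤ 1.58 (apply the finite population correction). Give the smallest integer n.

Without fpc, n₀ = s²/D = 2130/1.58 = 1348.1013.
With fpc, (1 − n/N)·s²/n ≤ D requires n ≥ n₀/(1 + n₀/N) = 1348.1013/(1 + 1348.1013/36707) = 1300.3448.
Rounding up, n = 1301.

1301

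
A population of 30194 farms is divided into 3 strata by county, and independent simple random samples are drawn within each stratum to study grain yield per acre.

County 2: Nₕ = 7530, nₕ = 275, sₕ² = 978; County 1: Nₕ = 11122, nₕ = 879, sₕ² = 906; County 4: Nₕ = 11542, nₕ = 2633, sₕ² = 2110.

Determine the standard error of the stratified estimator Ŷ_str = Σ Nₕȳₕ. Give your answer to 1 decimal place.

Var(Ŷ_str) = Σₕ Nₕ²(1 − fₕ)sₕ²/nₕ.
County 2: 7530²·(1 − 275/7530)·978/275 = 1.9428468 × 10^8.
County 1: 11122²·(1 − 879/11122)·906/879 = 1.1742198 × 10^8.
County 4: 11542²·(1 − 2633/11542)·2110/2633 = 8.2402735 × 10^7.
Sum = 3.941094 × 10^8.
SE = √(3.941094 × 10^8) = 19852.2.

19852.2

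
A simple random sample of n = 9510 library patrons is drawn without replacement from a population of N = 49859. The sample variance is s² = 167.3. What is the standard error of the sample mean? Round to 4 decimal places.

0.1193

Under SRS without replacement, Var(ȳ) = (1 − f)·s²/n with f = n/N = 9510/49859 = 0.19073788.
Var(ȳ) = (1 − 0.19073788)·167.3/9510 = 0.80926212·0.017592008 = 0.014236546.
SE(ȳ) = √(0.014236546) = 0.1193.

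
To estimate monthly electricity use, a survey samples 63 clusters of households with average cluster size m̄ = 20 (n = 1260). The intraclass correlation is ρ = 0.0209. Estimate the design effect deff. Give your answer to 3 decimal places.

deff = 1 + (20 − 1)·0.0209 = 1 + 0.3971 = 1.3971.

1.397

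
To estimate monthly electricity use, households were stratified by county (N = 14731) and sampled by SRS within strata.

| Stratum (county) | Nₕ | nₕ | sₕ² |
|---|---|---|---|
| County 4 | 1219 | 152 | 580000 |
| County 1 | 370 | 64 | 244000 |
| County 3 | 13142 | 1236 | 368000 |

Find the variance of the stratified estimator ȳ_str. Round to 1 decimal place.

239.5

Var(ȳ_str) = Σₕ Wₕ²(1 − fₕ)sₕ²/nₕ with Wₕ = Nₕ/N, N = 14731.
County 4: Wₕ = 0.08275066; term = 0.08275066²·(1 − 0.12469237)·580000/152 = 22.871154.
County 1: Wₕ = 0.02511710; term = 0.02511710²·(1 − 0.17297297)·244000/64 = 1.9891546.
County 3: Wₕ = 0.89213224; term = 0.89213224²·(1 − 0.09404961)·368000/1236 = 214.68032.
Sum = 239.54063.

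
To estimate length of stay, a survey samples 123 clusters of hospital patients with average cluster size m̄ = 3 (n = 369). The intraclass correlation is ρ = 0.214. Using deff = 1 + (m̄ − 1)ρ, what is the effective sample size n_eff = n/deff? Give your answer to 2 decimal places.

deff = 1 + (3 − 1)·0.214 = 1 + 0.428 = 1.428.
n_eff = 369 / 1.428 = 258.40.

258.40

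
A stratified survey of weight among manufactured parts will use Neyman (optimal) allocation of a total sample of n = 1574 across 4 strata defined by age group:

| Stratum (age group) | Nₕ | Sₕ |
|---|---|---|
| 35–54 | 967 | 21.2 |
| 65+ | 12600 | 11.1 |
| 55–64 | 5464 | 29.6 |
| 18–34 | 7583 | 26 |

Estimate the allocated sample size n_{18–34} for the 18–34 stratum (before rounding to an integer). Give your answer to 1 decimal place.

597.6

Neyman allocation: nₕ = n·NₕSₕ / Σⱼ NⱼSⱼ.
Σ NⱼSⱼ = 967·21.2 + 12600·11.1 + 5464·29.6 + 7583·26 = 519252.8.
n_{18–34} = 1574·7583·26 / 519252.8 = 597.6.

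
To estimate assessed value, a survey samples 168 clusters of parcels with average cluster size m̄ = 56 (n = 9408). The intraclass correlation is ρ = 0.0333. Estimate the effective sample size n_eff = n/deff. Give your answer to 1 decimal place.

3322.6

deff = 1 + (56 − 1)·0.0333 = 1 + 1.8315 = 2.8315.
n_eff = 9408 / 2.8315 = 3322.6.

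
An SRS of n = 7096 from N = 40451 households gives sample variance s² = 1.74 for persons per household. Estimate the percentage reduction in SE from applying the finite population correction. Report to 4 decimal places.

f = n/N = 7096/40451 = 0.17542212.
SE_no-fpc = √(s²/n) = 0.015659137; SE_fpc = √((1−f)s²/n) = 0.014219478.
Ratio = √(1−f) = 0.90806271. Reduction = 100·(1 − 0.90806271) = 9.1937%.

9.1937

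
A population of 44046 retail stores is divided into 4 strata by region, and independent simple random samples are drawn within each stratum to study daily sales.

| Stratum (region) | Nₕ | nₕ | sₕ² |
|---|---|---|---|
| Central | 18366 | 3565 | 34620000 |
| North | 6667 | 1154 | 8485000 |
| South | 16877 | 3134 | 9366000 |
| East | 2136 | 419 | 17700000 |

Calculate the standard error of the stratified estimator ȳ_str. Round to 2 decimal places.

Var(ȳ_str) = Σₕ Wₕ²(1 − fₕ)sₕ²/nₕ with Wₕ = Nₕ/N, N = 44046.
Central: Wₕ = 0.41697316; term = 0.41697316²·(1 − 0.19410868)·34620000/3565 = 1360.6932.
North: Wₕ = 0.15136448; term = 0.15136448²·(1 − 0.17309135)·8485000/1154 = 139.30013.
South: Wₕ = 0.38316760; term = 0.38316760²·(1 − 0.18569651)·9366000/3134 = 357.28848.
East: Wₕ = 0.04849476; term = 0.04849476²·(1 − 0.19616105)·17700000/419 = 79.857891.
Sum = 1937.1397.
SE = √(1937.1397) = 44.01.

44.01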